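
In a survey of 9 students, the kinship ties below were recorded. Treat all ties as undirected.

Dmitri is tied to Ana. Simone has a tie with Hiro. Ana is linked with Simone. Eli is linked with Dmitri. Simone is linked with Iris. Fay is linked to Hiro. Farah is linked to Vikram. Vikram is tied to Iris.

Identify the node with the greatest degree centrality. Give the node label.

Degrees — Ana:2, Dmitri:2, Eli:1, Farah:1, Fay:1, Hiro:2, Iris:2, Simone:3, Vikram:2.
The maximum is 3, attained only by Simone.

Simone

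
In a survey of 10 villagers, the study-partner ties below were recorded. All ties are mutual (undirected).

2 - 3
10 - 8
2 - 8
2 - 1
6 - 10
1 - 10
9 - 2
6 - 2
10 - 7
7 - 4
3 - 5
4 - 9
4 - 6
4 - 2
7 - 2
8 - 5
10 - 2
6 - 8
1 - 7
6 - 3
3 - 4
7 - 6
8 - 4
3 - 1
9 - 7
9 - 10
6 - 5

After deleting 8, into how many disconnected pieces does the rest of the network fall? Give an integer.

1

8's neighbors (2, 4, 5, 6, and 10) remain reachable from one another through other ties, so the rest of the network stays in one piece.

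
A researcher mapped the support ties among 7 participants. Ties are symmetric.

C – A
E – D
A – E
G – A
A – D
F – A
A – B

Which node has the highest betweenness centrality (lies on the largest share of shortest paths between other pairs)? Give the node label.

A

Unnormalized betweenness of each node: A:14, B:0, C:0, D:0, E:0, F:0, G:0.
A has the largest value, 14, making it the main broker — the node through which the most shortest paths run.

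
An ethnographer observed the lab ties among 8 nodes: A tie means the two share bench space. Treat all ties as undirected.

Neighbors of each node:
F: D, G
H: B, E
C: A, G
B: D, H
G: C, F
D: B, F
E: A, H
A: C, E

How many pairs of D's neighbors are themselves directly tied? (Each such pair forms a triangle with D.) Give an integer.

0

D's neighbors are B and F, but none of them are tied to each other, so no triangle contains D.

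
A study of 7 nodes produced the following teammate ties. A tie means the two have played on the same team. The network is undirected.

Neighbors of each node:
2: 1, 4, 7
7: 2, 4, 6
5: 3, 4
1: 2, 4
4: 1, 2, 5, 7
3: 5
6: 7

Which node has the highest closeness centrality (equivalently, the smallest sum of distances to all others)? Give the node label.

Farness (sum of distances to all others) for each node — 1:12, 2:10, 3:16, 4:8, 5:11, 6:15, 7:10.
The smallest farness is 8, for 4, so 4 has the highest closeness.

4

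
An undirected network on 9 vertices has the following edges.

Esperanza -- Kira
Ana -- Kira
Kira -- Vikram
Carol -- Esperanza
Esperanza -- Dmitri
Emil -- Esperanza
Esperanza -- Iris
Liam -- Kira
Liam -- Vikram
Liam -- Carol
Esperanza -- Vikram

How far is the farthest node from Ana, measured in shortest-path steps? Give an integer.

Distances from Ana: Carol:3, Dmitri:3, Emil:3, Esperanza:2, Iris:3, Kira:1, Liam:2, Vikram:2.
The largest is 3 (to Dmitri, Emil, Carol, and Iris), so the eccentricity of Ana is 3.

3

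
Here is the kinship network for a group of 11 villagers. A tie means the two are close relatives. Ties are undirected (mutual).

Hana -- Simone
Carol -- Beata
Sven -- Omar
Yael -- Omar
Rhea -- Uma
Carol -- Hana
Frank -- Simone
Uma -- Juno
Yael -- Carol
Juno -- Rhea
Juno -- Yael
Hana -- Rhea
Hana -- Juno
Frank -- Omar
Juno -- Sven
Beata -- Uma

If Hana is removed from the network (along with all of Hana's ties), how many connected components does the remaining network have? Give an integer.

1

Hana's neighbors (Carol, Juno, Rhea, and Simone) remain reachable from one another through other ties, so the rest of the network stays in one piece.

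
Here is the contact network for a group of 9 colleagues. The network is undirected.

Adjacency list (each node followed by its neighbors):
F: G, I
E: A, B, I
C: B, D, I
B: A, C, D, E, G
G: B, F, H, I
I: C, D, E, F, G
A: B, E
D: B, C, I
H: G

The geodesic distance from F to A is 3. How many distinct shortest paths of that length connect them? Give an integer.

2

The shortest distance is 3. The length-3 paths are: F–I–E–A; F–G–B–A.
That gives 2 distinct shortest paths.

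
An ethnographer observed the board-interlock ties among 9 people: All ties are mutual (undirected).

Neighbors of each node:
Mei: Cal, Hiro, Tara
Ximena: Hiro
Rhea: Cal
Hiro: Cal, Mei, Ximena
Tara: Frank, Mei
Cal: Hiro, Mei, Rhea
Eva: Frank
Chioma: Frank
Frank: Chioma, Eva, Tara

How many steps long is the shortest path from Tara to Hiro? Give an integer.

2

One shortest route is Tara – Mei – Hiro, which uses 2 edges, and Tara and Hiro are not directly tied, so nothing shorter exists. So d(Tara,Hiro) = 2.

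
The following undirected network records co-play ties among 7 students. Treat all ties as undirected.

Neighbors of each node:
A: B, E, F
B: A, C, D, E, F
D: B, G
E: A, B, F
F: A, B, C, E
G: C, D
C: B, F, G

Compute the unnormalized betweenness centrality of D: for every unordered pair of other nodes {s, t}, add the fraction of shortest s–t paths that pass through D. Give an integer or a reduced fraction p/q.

7/6

Pairs whose geodesics pass through D — G–B: 1/2; G–E: 1/3; G–A: 1/3.
All other pairs contribute 0.
Summing the contributions gives betweenness(D) = 7/6.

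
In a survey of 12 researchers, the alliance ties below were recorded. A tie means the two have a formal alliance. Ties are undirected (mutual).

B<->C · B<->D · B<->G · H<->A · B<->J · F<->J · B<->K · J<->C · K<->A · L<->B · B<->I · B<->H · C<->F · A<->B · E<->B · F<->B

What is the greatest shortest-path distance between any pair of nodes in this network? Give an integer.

Eccentricity of each node (its greatest distance to any other): A:2, B:1, C:2, D:2, E:2, F:2, G:2, H:2, I:2, J:2, K:2, L:2.
The maximum eccentricity is 2, realized for instance by the pair K–C via K – B – C. So the diameter is 2.

2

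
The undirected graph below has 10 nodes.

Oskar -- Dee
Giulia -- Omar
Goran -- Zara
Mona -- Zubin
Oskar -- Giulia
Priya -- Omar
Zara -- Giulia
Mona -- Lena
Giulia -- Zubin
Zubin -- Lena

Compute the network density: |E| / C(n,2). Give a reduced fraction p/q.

2/9

There are 10 edges and 10 nodes, so the maximum possible is C(10,2) = 45.
Density = 10/45 = 2/9.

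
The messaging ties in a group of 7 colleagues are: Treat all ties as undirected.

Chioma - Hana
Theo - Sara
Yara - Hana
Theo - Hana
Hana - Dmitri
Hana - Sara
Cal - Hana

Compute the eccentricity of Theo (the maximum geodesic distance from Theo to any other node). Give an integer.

2

Distances from Theo: Cal:2, Chioma:2, Dmitri:2, Hana:1, Sara:1, Yara:2.
The largest is 2 (to Dmitri, Cal, Chioma, and Yara), so the eccentricity of Theo is 2.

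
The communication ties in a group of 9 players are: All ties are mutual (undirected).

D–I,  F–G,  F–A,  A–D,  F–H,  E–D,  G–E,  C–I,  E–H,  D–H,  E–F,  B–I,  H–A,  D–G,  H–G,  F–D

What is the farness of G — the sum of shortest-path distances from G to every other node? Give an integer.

14

Distances from G: A:2, B:3, C:3, D:1, E:1, F:1, H:1, I:2.
Sum = 2 + 3 + 3 + 1 + 1 + 1 + 1 + 2 = 14.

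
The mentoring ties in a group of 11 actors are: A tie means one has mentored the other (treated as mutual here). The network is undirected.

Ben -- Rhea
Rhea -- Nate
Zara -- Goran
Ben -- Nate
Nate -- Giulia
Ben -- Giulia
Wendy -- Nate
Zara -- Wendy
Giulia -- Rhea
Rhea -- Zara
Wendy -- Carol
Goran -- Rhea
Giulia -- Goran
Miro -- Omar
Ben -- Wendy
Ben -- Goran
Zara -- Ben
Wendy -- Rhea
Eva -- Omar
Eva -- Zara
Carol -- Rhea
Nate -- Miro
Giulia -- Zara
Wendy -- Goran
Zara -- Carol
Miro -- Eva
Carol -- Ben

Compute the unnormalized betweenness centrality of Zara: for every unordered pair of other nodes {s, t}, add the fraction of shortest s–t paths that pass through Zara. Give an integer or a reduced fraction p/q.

Pairs whose geodesics pass through Zara — Omar–Giulia: 1/2; Omar–Ben: 1/2; Omar–Goran: 1; Omar–Carol: 1; Omar–Rhea: 1/2; Omar–Wendy: 1/2; Miro–Goran: 1/5; Miro–Carol: 1/4; Eva–Giulia: 1; Eva–Ben: 1; Eva–Goran: 1; Eva–Carol: 1; Eva–Rhea: 1; Eva–Wendy: 1 … (+3 more pairs).
All other pairs contribute 0.
Summing the contributions gives betweenness(Zara) = 337/30.

337/30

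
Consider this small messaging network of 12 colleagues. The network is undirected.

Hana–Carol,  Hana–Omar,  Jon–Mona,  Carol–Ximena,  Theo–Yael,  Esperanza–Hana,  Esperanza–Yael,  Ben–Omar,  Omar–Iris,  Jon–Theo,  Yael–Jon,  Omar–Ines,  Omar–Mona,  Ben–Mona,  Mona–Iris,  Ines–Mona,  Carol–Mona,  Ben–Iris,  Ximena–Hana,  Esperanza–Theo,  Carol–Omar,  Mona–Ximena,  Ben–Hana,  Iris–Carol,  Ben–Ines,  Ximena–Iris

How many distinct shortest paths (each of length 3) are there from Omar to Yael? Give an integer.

2

The shortest distance is 3. The length-3 paths are: Omar–Mona–Jon–Yael; Omar–Hana–Esperanza–Yael.
That gives 2 distinct shortest paths.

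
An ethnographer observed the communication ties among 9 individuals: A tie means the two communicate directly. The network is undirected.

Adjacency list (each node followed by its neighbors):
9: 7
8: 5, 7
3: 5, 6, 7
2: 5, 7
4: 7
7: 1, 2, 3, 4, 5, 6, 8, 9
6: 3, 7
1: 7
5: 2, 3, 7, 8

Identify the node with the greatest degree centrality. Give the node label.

7

Degrees — 1:1, 2:2, 3:3, 4:1, 5:4, 6:2, 7:8, 8:2, 9:1.
The maximum is 8, attained only by 7.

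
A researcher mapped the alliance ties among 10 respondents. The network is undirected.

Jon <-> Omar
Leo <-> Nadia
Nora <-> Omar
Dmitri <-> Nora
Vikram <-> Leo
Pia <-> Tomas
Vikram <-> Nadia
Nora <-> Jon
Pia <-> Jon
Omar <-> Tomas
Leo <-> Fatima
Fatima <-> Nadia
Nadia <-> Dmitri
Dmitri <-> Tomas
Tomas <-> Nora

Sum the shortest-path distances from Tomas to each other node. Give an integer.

Distances from Tomas: Dmitri:1, Fatima:3, Jon:2, Leo:3, Nadia:2, Nora:1, Omar:1, Pia:1, Vikram:3.
Sum = 1 + 3 + 2 + 3 + 2 + 1 + 1 + 1 + 3 = 17.

17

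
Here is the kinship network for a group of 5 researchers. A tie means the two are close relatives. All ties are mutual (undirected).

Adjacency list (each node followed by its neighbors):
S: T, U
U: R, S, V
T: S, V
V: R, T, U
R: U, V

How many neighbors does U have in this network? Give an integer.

U is directly tied to R, S, and V. That is 3 neighbors, so the degree of U is 3.

3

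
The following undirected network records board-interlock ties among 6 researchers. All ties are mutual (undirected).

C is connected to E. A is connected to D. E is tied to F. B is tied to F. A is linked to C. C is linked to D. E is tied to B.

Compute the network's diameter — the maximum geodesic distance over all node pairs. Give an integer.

Eccentricity of each node (its greatest distance to any other): A:3, B:3, C:2, D:3, E:2, F:3.
The maximum eccentricity is 3, realized for instance by the pair A–B via A – C – E – B. So the diameter is 3.

3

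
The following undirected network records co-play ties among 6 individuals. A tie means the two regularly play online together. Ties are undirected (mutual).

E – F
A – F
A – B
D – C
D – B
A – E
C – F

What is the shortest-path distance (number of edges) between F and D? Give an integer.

One shortest route is F – C – D, which uses 2 edges, and F and D are not directly tied, so nothing shorter exists. So d(F,D) = 2.

2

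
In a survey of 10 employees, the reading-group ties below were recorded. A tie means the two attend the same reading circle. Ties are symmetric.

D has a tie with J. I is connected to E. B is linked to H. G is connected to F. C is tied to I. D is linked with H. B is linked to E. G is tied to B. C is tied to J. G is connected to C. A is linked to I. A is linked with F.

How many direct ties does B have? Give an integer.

3

B is directly tied to E, G, and H. That is 3 neighbors, so the degree of B is 3.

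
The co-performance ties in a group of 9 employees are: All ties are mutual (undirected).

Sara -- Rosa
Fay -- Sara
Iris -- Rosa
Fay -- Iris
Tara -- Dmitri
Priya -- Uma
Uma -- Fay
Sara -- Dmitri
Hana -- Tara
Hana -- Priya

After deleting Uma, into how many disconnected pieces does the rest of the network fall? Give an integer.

1

Uma's neighbors (Fay and Priya) remain reachable from one another through other ties, so the rest of the network stays in one piece.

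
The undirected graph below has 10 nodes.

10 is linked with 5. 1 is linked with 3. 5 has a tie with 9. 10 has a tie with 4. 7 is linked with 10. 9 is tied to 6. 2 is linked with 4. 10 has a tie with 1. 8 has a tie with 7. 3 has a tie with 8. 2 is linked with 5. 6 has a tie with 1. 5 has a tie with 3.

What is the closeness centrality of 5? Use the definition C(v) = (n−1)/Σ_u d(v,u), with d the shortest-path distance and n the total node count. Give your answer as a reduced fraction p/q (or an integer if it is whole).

Distances from 5: 1:2, 2:1, 3:1, 4:2, 6:2, 7:2, 8:2, 9:1, 10:1. Sum = 14.
n = 10, so closeness = 9/14.

9/14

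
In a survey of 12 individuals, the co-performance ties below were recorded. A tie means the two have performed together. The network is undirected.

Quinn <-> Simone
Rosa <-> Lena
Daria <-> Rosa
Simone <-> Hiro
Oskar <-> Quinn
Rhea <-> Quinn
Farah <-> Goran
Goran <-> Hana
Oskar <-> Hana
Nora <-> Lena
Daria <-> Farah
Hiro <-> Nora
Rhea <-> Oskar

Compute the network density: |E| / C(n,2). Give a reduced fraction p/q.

13/66

There are 13 edges and 12 nodes, so the maximum possible is C(12,2) = 66.
Density = 13/66.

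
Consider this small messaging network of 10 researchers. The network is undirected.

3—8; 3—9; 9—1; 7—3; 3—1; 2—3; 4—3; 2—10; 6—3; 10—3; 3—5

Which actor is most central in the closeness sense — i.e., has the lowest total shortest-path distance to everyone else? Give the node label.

3

Farness (sum of distances to all others) for each node — 1:16, 2:16, 3:9, 4:17, 5:17, 6:17, 7:17, 8:17, 9:16, 10:16.
The smallest farness is 9, for 3, so 3 has the highest closeness.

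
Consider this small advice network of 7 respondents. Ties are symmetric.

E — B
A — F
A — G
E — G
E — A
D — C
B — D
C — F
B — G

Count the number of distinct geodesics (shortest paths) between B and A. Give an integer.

The shortest distance is 2. The length-2 paths are: B–E–A; B–G–A.
That gives 2 distinct shortest paths.

2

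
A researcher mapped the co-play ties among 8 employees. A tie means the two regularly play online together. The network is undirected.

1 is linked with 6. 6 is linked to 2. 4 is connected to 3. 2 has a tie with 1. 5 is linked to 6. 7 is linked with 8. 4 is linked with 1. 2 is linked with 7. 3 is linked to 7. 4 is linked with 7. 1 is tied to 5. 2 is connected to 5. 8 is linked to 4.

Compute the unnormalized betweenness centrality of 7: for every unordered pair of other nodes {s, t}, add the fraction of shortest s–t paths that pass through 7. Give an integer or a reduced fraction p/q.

Pairs whose geodesics pass through 7 — 2–8: 1; 2–4: 1/2; 2–3: 1; 6–8: 1/2; 6–3: 1/2; 5–8: 1/2; 5–3: 1/2; 8–3: 1/2.
All other pairs contribute 0.
Summing the contributions gives betweenness(7) = 5.

5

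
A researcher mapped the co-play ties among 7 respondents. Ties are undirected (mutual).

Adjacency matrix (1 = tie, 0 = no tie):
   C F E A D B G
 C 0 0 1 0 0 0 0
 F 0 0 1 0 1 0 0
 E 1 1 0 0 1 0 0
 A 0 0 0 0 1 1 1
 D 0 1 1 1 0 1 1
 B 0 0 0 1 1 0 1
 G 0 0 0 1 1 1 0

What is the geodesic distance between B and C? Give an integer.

3

One shortest route is B – D – E – C, which uses 3 edges, and at distance 2 from B we only reach {E, F}, which does not include C. So d(B,C) = 3.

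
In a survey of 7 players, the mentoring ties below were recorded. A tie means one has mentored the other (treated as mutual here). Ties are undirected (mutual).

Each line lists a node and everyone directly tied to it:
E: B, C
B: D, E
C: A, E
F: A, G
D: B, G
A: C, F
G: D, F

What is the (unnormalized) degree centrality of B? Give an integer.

2

B is directly tied to D and E. That is 2 neighbors, so the degree of B is 2.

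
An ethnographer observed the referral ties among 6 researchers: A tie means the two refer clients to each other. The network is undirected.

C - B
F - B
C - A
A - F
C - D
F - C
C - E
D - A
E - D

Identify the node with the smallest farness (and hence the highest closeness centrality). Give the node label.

C

Farness (sum of distances to all others) for each node — A:7, B:8, C:5, D:7, E:8, F:7.
The smallest farness is 5, for C, so C has the highest closeness.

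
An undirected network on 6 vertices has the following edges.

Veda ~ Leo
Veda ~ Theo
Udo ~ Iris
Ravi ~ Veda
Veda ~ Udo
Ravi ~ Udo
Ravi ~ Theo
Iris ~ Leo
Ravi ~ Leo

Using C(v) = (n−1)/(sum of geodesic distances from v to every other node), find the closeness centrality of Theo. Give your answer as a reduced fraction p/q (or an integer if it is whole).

5/9

Distances from Theo: Iris:3, Leo:2, Ravi:1, Udo:2, Veda:1. Sum = 9.
n = 6, so closeness = 5/9.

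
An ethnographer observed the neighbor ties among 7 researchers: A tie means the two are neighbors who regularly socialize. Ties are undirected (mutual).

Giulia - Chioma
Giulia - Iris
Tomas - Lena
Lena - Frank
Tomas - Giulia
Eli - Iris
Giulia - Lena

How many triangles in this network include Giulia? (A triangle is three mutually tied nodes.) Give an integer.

Giulia's neighbors: Chioma, Iris, Lena, and Tomas.
Neighbor pairs that are themselves tied: Giulia–Lena–Tomas. Each forms one triangle with Giulia, for 1 in total.

1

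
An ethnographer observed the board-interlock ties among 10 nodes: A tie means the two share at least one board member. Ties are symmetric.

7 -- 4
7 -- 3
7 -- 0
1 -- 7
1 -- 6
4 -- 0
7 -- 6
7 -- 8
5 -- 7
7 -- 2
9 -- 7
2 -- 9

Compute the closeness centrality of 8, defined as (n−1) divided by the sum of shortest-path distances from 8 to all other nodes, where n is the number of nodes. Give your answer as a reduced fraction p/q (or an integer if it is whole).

9/17

Distances from 8: 0:2, 1:2, 2:2, 3:2, 4:2, 5:2, 6:2, 7:1, 9:2. Sum = 17.
n = 10, so closeness = 9/17.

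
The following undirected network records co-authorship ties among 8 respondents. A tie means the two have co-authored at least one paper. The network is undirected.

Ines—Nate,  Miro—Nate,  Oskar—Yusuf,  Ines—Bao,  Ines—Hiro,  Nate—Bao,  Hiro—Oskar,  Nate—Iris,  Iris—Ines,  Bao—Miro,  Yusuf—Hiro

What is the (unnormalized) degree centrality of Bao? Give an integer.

Bao is directly tied to Ines, Miro, and Nate. That is 3 neighbors, so the degree of Bao is 3.

3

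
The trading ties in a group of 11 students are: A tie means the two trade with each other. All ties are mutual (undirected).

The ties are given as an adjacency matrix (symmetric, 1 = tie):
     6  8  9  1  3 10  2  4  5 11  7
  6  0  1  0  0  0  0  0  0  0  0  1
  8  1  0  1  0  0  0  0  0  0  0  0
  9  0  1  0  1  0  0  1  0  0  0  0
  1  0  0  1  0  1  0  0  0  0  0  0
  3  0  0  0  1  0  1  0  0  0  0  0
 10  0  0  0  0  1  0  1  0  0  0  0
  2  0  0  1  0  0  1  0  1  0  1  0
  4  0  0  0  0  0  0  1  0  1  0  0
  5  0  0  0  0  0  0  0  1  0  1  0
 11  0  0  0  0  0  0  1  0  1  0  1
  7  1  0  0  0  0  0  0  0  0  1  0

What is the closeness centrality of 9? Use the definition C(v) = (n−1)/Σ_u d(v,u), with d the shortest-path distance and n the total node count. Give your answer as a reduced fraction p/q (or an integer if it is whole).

Distances from 9: 1:1, 2:1, 3:2, 4:2, 5:3, 6:2, 7:3, 8:1, 10:2, 11:2. Sum = 19.
n = 11, so closeness = 10/19.

10/19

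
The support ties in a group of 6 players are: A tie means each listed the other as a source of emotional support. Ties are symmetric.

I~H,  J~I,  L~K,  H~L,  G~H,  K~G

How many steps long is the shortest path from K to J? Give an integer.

4

One shortest route is K – G – H – I – J, which uses 4 edges, and at distance 3 from K we only reach {I}, which does not include J. So d(K,J) = 4.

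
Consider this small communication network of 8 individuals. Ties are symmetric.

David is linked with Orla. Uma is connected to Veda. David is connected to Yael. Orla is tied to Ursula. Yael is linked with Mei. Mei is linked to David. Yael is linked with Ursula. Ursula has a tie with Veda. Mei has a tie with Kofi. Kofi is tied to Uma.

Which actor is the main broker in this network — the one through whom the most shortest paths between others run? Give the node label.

Ursula

Unnormalized betweenness of each node: David:5/2, Kofi:3, Mei:5, Orla:1, Uma:2, Ursula:11/2, Veda:3, Yael:3.
Ursula has the largest value, 11/2, making it the main broker — the node through which the most shortest paths run.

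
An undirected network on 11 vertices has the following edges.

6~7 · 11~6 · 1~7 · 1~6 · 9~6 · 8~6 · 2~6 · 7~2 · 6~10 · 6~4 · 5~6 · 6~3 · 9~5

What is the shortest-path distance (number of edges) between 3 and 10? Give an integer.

2

One shortest route is 3 – 6 – 10, which uses 2 edges, and 3 and 10 are not directly tied, so nothing shorter exists. So d(3,10) = 2.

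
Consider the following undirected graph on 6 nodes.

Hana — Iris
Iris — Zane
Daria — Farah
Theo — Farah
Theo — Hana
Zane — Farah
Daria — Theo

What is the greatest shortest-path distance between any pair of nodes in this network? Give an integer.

Eccentricity of each node (its greatest distance to any other): Daria:3, Farah:2, Hana:2, Iris:3, Theo:2, Zane:2.
The maximum eccentricity is 3, realized for instance by the pair Daria–Iris via Daria – Farah – Zane – Iris. So the diameter is 3.

3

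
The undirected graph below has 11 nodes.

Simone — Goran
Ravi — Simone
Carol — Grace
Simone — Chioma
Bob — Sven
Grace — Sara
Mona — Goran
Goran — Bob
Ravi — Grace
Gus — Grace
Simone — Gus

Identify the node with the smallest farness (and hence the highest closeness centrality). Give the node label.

Simone

Farness (sum of distances to all others) for each node — Bob:29, Carol:34, Chioma:28, Goran:22, Grace:25, Gus:22, Mona:31, Ravi:22, Sara:34, Simone:19, Sven:38.
The smallest farness is 19, for Simone, so Simone has the highest closeness.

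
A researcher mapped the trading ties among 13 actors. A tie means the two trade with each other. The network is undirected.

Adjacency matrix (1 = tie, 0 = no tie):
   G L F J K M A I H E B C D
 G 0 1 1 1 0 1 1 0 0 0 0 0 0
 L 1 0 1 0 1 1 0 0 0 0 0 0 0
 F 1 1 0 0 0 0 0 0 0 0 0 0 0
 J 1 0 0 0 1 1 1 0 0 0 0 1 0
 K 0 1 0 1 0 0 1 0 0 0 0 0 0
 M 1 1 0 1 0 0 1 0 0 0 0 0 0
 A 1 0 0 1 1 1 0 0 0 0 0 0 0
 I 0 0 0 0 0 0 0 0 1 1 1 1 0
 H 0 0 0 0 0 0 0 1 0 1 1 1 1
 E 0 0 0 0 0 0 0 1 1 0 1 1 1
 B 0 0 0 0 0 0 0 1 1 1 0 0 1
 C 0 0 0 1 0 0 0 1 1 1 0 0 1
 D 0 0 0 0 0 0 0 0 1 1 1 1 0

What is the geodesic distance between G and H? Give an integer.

One shortest route is G – J – C – H, which uses 3 edges, and at distance 2 from G we only reach {C, K}, which does not include H. So d(G,H) = 3.

3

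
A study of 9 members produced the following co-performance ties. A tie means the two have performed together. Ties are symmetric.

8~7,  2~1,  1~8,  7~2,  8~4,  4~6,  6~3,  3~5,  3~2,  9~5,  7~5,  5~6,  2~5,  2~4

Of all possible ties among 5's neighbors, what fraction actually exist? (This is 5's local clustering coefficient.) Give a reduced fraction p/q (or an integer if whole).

3/10

5's neighbors: 2, 3, 6, 7, and 9 (k = 5).
Possible neighbor pairs: C(5,2) = 10. Edges among them: 2–3, 2–7, 3–6 → e = 3.
Clustering(5) = 3/10.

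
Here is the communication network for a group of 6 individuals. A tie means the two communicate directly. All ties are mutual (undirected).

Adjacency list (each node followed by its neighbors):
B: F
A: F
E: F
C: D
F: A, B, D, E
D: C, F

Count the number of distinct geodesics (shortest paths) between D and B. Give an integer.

The shortest distance is 2, and the only length-2 path is D–F–B. So there is exactly 1 shortest path.

1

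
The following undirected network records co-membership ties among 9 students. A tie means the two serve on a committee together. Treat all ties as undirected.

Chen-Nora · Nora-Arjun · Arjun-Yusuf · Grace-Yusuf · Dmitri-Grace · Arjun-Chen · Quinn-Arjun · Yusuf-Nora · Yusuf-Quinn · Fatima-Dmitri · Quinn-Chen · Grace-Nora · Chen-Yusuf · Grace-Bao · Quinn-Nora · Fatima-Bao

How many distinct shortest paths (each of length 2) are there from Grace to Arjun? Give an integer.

2

The shortest distance is 2. The length-2 paths are: Grace–Nora–Arjun; Grace–Yusuf–Arjun.
That gives 2 distinct shortest paths.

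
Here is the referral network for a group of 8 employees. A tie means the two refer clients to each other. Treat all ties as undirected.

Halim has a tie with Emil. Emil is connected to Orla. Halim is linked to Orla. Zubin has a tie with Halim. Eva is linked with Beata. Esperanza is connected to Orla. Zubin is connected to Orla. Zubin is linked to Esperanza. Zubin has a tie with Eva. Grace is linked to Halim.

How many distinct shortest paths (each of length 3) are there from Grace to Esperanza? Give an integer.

2

The shortest distance is 3. The length-3 paths are: Grace–Halim–Zubin–Esperanza; Grace–Halim–Orla–Esperanza.
That gives 2 distinct shortest paths.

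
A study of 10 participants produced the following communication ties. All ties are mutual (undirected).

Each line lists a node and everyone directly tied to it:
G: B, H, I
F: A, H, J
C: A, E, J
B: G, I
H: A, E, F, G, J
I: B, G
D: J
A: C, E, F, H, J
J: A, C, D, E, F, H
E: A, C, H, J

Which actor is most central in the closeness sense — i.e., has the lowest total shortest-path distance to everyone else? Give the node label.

H

Farness (sum of distances to all others) for each node — A:15, B:24, C:20, D:22, E:16, F:17, G:17, H:13, I:24, J:14.
The smallest farness is 13, for H, so H has the highest closeness.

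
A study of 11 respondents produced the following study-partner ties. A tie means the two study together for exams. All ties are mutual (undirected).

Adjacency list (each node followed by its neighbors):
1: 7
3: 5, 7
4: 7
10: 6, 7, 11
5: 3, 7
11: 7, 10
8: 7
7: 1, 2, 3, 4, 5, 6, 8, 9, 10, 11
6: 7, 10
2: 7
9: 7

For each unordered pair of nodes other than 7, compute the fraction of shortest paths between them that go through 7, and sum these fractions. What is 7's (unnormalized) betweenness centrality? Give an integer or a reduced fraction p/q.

Pairs whose geodesics pass through 7 — 4–5: 1; 4–8: 1; 4–3: 1; 4–2: 1; 4–11: 1; 4–6: 1; 4–1: 1; 4–10: 1; 4–9: 1; 5–8: 1; 5–2: 1; 5–11: 1; 5–6: 1; 5–1: 1 … (+28 more pairs).
All other pairs contribute 0.
Summing the contributions gives betweenness(7) = 83/2.

83/2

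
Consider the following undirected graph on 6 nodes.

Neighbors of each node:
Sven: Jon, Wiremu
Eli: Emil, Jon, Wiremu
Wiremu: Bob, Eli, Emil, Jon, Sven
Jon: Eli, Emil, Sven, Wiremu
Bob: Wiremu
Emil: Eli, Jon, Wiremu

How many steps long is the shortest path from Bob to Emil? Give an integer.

2

One shortest route is Bob – Wiremu – Emil, which uses 2 edges, and Bob and Emil are not directly tied, so nothing shorter exists. So d(Bob,Emil) = 2.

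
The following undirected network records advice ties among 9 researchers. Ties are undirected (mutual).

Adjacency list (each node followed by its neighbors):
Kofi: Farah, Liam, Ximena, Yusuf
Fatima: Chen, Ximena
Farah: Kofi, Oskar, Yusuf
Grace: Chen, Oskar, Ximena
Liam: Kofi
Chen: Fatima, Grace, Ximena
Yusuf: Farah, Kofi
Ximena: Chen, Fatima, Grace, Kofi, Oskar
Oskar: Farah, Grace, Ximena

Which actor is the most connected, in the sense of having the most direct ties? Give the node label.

Ximena

Degrees — Chen:3, Farah:3, Fatima:2, Grace:3, Kofi:4, Liam:1, Oskar:3, Ximena:5, Yusuf:2.
The maximum is 5, attained only by Ximena.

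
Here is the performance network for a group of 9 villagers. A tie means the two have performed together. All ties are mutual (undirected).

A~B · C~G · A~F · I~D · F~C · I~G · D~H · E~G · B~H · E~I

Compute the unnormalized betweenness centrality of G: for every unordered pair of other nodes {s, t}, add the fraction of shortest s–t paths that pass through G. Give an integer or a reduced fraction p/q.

Pairs whose geodesics pass through G — C–H: 1/2; C–D: 1; C–I: 1; C–E: 1; F–D: 1/2; F–I: 1; F–E: 1; A–I: 1/2; A–E: 1.
All other pairs contribute 0.
Summing the contributions gives betweenness(G) = 15/2.

15/2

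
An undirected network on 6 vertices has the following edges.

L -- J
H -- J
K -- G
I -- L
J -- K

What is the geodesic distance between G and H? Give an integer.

3

One shortest route is G – K – J – H, which uses 3 edges, and at distance 2 from G we only reach {J}, which does not include H. So d(G,H) = 3.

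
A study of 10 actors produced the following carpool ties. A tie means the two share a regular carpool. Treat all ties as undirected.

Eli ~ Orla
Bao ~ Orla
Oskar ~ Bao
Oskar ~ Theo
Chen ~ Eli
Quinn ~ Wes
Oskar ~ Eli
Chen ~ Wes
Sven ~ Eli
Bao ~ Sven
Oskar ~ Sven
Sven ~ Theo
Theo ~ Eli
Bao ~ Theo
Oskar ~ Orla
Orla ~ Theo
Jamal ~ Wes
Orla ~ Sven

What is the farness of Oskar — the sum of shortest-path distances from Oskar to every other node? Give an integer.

18

Distances from Oskar: Bao:1, Chen:2, Eli:1, Jamal:4, Orla:1, Quinn:4, Sven:1, Theo:1, Wes:3.
Sum = 1 + 2 + 1 + 4 + 1 + 4 + 1 + 1 + 3 = 18.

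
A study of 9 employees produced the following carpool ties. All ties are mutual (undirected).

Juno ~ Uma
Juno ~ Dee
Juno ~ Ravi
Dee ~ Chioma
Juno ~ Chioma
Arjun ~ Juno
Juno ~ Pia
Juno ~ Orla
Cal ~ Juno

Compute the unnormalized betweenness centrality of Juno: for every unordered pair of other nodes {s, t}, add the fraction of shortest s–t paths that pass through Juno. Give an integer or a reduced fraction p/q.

27

Pairs whose geodesics pass through Juno — Pia–Cal: 1; Pia–Orla: 1; Pia–Arjun: 1; Pia–Uma: 1; Pia–Ravi: 1; Pia–Chioma: 1; Pia–Dee: 1; Cal–Orla: 1; Cal–Arjun: 1; Cal–Uma: 1; Cal–Ravi: 1; Cal–Chioma: 1; Cal–Dee: 1; Orla–Arjun: 1 … (+13 more pairs).
All other pairs contribute 0.
Summing the contributions gives betweenness(Juno) = 27.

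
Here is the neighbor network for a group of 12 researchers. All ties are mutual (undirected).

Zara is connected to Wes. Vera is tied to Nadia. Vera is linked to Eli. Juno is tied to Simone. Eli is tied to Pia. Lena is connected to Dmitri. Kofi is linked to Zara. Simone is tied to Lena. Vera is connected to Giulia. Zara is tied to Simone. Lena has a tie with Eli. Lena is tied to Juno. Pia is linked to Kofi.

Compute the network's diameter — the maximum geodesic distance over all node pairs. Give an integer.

6

Eccentricity of each node (its greatest distance to any other): Dmitri:4, Eli:4, Giulia:6, Juno:4, Kofi:4, Lena:3, Nadia:6, Pia:3, Simone:4, Vera:5, Wes:6, Zara:5.
The maximum eccentricity is 6, realized for instance by the pair Giulia–Wes via Giulia – Vera – Eli – Lena – Simone – Zara – Wes. So the diameter is 6.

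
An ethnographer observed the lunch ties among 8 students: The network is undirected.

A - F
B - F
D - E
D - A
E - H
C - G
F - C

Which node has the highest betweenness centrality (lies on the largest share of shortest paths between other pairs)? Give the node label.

F

Unnormalized betweenness of each node: A:12, B:0, C:6, D:10, E:6, F:14, G:0, H:0.
F has the largest value, 14, making it the main broker — the node through which the most shortest paths run.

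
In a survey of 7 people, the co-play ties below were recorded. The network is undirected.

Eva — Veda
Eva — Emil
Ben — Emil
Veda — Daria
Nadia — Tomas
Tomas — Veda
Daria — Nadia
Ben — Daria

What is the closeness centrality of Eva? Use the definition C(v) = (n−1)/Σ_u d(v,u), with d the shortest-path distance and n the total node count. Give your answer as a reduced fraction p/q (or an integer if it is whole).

6/11

Distances from Eva: Ben:2, Daria:2, Emil:1, Nadia:3, Tomas:2, Veda:1. Sum = 11.
n = 7, so closeness = 6/11.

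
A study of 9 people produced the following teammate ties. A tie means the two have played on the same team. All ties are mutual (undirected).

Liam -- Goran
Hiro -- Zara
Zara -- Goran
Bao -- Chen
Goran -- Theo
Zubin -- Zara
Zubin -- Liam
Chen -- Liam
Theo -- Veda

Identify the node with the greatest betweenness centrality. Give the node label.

Unnormalized betweenness of each node: Bao:0, Chen:7, Goran:15, Hiro:0, Liam:27/2, Theo:7, Veda:0, Zara:17/2, Zubin:3.
Goran has the largest value, 15, making it the main broker — the node through which the most shortest paths run.

Goran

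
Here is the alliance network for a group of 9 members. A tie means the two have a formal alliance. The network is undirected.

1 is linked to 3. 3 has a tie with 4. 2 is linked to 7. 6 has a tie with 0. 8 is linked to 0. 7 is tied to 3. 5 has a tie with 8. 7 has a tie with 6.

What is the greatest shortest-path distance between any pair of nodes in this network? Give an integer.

Eccentricity of each node (its greatest distance to any other): 0:4, 1:6, 2:5, 3:5, 4:6, 5:6, 6:3, 7:4, 8:5.
The maximum eccentricity is 6, realized for instance by the pair 5–1 via 5 – 8 – 0 – 6 – 7 – 3 – 1. So the diameter is 6.

6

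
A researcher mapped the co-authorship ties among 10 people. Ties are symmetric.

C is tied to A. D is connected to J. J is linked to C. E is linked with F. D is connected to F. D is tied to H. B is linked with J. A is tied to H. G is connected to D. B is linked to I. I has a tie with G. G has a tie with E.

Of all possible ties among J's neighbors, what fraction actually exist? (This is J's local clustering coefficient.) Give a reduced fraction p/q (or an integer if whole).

J's neighbors: B, C, and D (k = 3).
Possible neighbor pairs: C(3,2) = 3. Edges among them: none → e = 0.
Clustering(J) = 0/3 = 0.

0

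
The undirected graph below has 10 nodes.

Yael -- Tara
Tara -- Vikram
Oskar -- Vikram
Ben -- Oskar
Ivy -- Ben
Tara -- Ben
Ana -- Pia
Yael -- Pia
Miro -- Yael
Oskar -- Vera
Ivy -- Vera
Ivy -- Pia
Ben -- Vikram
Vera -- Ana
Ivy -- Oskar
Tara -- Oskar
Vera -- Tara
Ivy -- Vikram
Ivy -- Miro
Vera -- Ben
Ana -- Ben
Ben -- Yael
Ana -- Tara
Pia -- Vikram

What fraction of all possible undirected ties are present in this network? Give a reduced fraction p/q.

There are 24 edges and 10 nodes, so the maximum possible is C(10,2) = 45.
Density = 24/45 = 8/15.

8/15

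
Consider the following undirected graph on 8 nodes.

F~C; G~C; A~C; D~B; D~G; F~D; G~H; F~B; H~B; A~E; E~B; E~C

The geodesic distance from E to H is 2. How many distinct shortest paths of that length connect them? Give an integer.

1

The shortest distance is 2, and the only length-2 path is E–B–H. So there is exactly 1 shortest path.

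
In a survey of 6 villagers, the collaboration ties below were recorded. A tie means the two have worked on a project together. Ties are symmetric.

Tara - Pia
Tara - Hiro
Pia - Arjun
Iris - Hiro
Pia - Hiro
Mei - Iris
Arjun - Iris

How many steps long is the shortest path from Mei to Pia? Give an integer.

One shortest route is Mei – Iris – Arjun – Pia, which uses 3 edges, and at distance 2 from Mei we only reach {Arjun, Hiro}, which does not include Pia. So d(Mei,Pia) = 3.

3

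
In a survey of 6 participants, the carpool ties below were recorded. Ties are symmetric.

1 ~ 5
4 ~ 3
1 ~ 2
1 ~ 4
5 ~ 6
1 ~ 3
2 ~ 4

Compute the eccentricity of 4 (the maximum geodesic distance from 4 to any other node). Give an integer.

3

Distances from 4: 1:1, 2:1, 3:1, 5:2, 6:3.
The largest is 3 (to 6), so the eccentricity of 4 is 3.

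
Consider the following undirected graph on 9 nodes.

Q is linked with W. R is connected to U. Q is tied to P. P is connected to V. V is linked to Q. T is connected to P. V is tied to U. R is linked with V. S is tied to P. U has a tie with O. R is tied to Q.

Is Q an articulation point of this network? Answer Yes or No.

Removing Q leaves {O, P, R, S, T, U, and V} with no path to {W}, so the network splits into 2 components. Q is a cut vertex.

Yes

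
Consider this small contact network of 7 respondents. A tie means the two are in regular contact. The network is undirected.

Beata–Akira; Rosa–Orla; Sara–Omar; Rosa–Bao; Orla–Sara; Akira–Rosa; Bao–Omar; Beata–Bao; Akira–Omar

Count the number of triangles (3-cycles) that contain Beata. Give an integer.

0

Beata's neighbors are Akira and Bao, but none of them are tied to each other, so no triangle contains Beata.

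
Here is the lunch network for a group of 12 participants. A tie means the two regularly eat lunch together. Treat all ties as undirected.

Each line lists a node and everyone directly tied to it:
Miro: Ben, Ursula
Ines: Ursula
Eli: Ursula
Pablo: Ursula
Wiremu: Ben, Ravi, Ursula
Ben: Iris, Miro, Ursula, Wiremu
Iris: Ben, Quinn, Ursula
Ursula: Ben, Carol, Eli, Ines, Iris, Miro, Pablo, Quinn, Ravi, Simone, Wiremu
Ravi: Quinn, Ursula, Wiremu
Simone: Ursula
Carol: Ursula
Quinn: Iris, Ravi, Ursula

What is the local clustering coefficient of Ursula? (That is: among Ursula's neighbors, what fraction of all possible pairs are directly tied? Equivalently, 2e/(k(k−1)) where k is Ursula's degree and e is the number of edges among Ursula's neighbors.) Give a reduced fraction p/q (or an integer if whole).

Ursula's neighbors: Ben, Carol, Eli, Ines, Iris, Miro, Pablo, Quinn, Ravi, Simone, and Wiremu (k = 11).
Possible neighbor pairs: C(11,2) = 55. Edges among them: Ben–Iris, Ben–Miro, Ben–Wiremu, Iris–Quinn, Quinn–Ravi, Ravi–Wiremu → e = 6.
Clustering(Ursula) = 6/55.

6/55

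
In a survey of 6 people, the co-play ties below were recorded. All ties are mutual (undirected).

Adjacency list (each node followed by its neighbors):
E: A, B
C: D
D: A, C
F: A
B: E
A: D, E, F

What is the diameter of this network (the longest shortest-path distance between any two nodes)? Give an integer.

4

Eccentricity of each node (its greatest distance to any other): A:2, B:4, C:4, D:3, E:3, F:3.
The maximum eccentricity is 4, realized for instance by the pair B–C via B – E – A – D – C. So the diameter is 4.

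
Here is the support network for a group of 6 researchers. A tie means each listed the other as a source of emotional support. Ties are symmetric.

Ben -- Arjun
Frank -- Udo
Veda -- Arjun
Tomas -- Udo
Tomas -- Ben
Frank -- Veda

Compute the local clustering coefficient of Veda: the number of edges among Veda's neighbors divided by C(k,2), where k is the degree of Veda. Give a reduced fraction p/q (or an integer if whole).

Veda's neighbors: Arjun and Frank (k = 2).
Possible neighbor pairs: C(2,2) = 1. Edges among them: none → e = 0.
Clustering(Veda) = 0/1.

0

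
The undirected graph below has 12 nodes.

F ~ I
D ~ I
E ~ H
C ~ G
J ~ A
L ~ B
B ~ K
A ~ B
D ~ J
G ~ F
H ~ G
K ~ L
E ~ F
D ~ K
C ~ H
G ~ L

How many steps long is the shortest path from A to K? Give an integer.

One shortest route is A – B – K, which uses 2 edges, and A and K are not directly tied, so nothing shorter exists. So d(A,K) = 2.

2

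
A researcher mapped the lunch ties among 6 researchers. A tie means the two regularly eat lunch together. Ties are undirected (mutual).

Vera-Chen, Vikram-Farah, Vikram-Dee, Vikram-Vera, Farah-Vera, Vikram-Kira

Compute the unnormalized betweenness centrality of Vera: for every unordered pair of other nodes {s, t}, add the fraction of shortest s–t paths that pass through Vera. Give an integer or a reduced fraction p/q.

Pairs whose geodesics pass through Vera — Vikram–Chen: 1; Chen–Kira: 1; Chen–Farah: 1; Chen–Dee: 1.
All other pairs contribute 0.
Summing the contributions gives betweenness(Vera) = 4.

4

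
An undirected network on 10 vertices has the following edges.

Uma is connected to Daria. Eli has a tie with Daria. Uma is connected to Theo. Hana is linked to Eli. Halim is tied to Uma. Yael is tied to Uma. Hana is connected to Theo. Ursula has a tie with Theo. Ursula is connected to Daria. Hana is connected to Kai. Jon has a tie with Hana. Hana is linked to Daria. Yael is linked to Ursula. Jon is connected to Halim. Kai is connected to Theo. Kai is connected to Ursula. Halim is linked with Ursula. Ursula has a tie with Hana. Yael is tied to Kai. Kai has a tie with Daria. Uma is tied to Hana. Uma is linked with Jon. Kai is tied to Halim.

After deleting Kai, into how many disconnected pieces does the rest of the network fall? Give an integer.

1

Kai's neighbors (Daria, Halim, Hana, Theo, Ursula, and Yael) remain reachable from one another through other ties, so the rest of the network stays in one piece.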